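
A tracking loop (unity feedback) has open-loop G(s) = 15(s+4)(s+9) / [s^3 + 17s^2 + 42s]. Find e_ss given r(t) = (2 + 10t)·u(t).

Lowest-order denominator term is 42s, so the open loop has 1 pole at the origin → type 1 system. Treating each term separately:
  • 2: tracked with zero error.
  • 10t: e_ss = 10/K_v with K_v=90/7 → 7/9.
Total e_ss = 7/9.

7/9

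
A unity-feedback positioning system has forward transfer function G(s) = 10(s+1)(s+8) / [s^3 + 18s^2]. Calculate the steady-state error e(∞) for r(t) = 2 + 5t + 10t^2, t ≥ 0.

Lowest-order denominator term is 18s^2, so the open loop has 2 poles at the origin → type 2 system. By superposition:
  • 2: tracked with zero error.
  • 5t: tracked with zero error.
  • 10t^2: e_ss = 20/K_a with K_a=40/9 → 4.5.
Total e_ss = 4.5.

4.5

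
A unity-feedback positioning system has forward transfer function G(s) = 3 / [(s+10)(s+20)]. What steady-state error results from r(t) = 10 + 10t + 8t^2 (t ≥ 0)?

The open loop has no poles at the origin → type 0 system. Taking each input component in turn:
  • 10: e_ss = 10/(1+K_p) with K_p=0.015 → 2000/203.
  • 10t: a type-0 system cannot track it, e_ss → ∞.
  • 8t^2: a type-0 system cannot track it, e_ss → ∞.
The unbounded component dominates.

infinity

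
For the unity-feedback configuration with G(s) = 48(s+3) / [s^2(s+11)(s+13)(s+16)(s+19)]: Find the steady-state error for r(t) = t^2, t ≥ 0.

Two free integrators in G(s): this is a type 2 system.
K_a = lim_{s→0} s^2·G(s) = 48·3 / (11·13·16·19) = 9/2717.
r(t) = t^2 gives R(s) = 2/s^3.
e_ss = 2/K_a = 2/(9/2717) = 5434/9.

5434/9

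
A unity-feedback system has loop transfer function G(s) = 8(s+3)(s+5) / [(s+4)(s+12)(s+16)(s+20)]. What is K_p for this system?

1/128

G(s) has no factors of s in the denominator, so the system is type 0.
K_p = lim_{s→0} G(s) = 8·3·5 / (4·12·16·20) = 1/128.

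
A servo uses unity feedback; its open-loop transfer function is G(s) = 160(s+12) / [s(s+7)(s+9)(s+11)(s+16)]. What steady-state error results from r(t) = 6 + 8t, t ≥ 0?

46.2

G(s) has one factor of s in the denominator, so the system is type 1. Treating each term separately:
  • 6: tracked with zero error.
  • 8t: e_ss = 8/K_v with K_v=40/231 → 46.2.
Total e_ss = 46.2.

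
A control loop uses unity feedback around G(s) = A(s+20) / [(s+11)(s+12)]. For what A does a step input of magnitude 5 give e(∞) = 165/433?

G(s) has no factors of s in the denominator, so the system is type 0.
K_p = lim_{s→0} G(s) = A·20 / (11·12) = (5/33)·A.
e_ss = 5/(1 + K_p) = 165/433 ⇒ 1 + (5/33)·A = 433/33 ⇒ A = 80.

80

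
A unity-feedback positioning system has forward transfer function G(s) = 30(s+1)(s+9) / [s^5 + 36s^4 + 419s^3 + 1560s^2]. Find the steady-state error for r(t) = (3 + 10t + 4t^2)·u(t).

The denominator has no term below 1560s^2 — 2 poles at s=0, type 2. Taking each input component in turn:
  • 3: tracked with zero error.
  • 10t: tracked with zero error.
  • 4t^2: e_ss = 8/K_a with K_a=9/52 → 416/9.
Total e_ss = 416/9.

416/9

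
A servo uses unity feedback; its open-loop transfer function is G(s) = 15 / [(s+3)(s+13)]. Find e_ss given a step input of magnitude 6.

13/3

The open loop has no poles at the origin → type 0 system.
K_p = lim_{s→0} G(s) = 15 / (3·13) = 5/13.
e_ss = 6/(1 + K_p) = 6/(18/13) = 13/3.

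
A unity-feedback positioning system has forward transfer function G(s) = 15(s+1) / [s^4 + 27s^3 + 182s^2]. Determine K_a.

15/182

Lowest-order denominator term is 182s^2, so the open loop has 2 poles at the origin → type 2 system.
K_a = lim_{s→0} s^2·G(s) = 15·1 / 182 = 15/182.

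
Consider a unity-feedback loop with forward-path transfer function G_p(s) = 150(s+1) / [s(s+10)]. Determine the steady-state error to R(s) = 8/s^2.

The open loop has one pole at the origin → type 1 system.
K_v = lim_{s→0} s·G_p(s) = 150·1 / (10) = 15.
e_ss = 8/K_v = 8/15.

8/15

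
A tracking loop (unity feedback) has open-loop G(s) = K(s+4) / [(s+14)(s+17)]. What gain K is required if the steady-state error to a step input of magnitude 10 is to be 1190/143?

12

No free integrators in G(s): this is a type 0 system.
K_p = lim_{s→0} G(s) = K·4 / (14·17) = (2/119)·K.
e_ss = 10/(1 + K_p) = 1190/143 ⇒ 1 + (2/119)·K = 143/119 ⇒ K = 12.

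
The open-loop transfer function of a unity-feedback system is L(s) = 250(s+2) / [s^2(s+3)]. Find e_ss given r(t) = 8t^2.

0.096

L(s) has two factors of s in the denominator, so the system is type 2.
K_a = lim_{s→0} s^2·L(s) = 250·2 / (3) = 500/3.
r(t) = 8t^2 gives R(s) = 16/s^3.
e_ss = 16/K_a = 16/(500/3) = 0.096.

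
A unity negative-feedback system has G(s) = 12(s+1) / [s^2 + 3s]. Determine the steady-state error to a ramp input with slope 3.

Lowest-order denominator term is 3s, so the open loop has 1 pole at the origin → type 1 system.
K_v = lim_{s→0} s·G(s) = 12·1 / 3 = 4.
e_ss = 3/K_v = 3/4 = 0.75.

0.75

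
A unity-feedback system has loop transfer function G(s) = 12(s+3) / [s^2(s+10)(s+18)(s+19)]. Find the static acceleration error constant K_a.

1/95

The open loop has two poles at the origin → type 2 system.
K_a = lim_{s→0} s^2·G(s) = 12·3 / (10·18·19) = 1/95.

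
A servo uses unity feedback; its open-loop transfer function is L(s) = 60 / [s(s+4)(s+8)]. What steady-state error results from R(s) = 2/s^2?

L(s) has one factor of s in the denominator, so the system is type 1.
K_v = lim_{s→0} s·L(s) = 60 / (4·8) = 1.875.
e_ss = 2/K_v = 2/1.875 = 16/15.

16/15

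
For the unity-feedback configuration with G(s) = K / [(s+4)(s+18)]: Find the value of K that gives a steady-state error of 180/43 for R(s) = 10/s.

100

System type = 0 (no poles at s=0).
K_p = lim_{s→0} G(s) = K / (4·18) = (1/72)·K.
e_ss = 10/(1 + K_p) = 180/43 ⇒ 1 + (1/72)·K = 43/18 ⇒ K = 100.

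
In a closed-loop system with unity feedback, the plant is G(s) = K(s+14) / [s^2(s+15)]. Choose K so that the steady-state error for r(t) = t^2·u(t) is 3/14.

G(s) has two factors of s in the denominator, so the system is type 2.
K_a = lim_{s→0} s^2·G(s) = K·14 / (15) = (14/15)·K.
e_ss = 2/K_a = 3/14 ⇒ K_a = 28/3 ⇒ K = (28/3)/(14/15) = 10.

10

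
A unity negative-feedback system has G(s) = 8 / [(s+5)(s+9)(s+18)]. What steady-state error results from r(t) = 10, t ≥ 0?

4050/409

No free integrators in G(s): this is a type 0 system.
K_p = lim_{s→0} G(s) = 8 / (5·9·18) = 4/405.
e_ss = 10/(1 + K_p) = 10/(409/405) = 4050/409.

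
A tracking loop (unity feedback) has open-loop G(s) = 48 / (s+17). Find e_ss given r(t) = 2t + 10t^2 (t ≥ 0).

System type = 0 (no poles at s=0). By superposition:
  • 2t: a type-0 system cannot track it, e_ss → ∞.
  • 10t^2: a type-0 system cannot track it, e_ss → ∞.
The unbounded component dominates.

infinity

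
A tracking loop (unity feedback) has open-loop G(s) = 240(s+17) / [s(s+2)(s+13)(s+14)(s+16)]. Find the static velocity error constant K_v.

One free integrator in G(s): this is a type 1 system.
K_v = lim_{s→0} s·G(s) = 240·17 / (2·13·14·16) = 255/364.

255/364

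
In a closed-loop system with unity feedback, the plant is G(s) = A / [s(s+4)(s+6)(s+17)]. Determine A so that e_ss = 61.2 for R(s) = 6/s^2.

40

G(s) has one factor of s in the denominator, so the system is type 1.
K_v = lim_{s→0} s·G(s) = A / (4·6·17) = (1/408)·A.
e_ss = 6/K_v = 61.2 ⇒ K_v = 5/51 ⇒ A = (5/51)/(1/408) = 40.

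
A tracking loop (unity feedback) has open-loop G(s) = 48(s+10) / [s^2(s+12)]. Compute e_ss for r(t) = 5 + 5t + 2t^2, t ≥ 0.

0.1

The open loop has two poles at the origin → type 2 system. By superposition:
  • 5: tracked with zero error.
  • 5t: tracked with zero error.
  • 2t^2: e_ss = 4/K_a with K_a=40 → 0.1.
Total e_ss = 0.1.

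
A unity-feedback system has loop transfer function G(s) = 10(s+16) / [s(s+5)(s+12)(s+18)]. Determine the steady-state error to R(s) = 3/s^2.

One free integrator in G(s): this is a type 1 system.
K_v = lim_{s→0} s·G(s) = 10·16 / (5·12·18) = 4/27.
e_ss = 3/K_v = 3/(4/27) = 20.25.

20.25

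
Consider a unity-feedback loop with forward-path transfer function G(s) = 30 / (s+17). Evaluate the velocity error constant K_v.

System type = 0 (no poles at s=0).
K_v = lim_{s→0} s·G(s) = 0 (the extra factor of s kills the finite limit).

0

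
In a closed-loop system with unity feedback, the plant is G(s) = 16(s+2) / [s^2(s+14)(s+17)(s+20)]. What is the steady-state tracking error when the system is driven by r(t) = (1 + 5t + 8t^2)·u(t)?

The open loop has two poles at the origin → type 2 system. Taking each input component in turn:
  • 1: tracked with zero error.
  • 5t: tracked with zero error.
  • 8t^2: e_ss = 16/K_a with K_a=4/595 → 2380.
Total e_ss = 2380.

2380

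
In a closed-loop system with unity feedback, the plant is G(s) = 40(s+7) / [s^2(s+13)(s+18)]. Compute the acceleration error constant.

Two free integrators in G(s): this is a type 2 system.
K_a = lim_{s→0} s^2·G(s) = 40·7 / (13·18) = 140/117.

140/117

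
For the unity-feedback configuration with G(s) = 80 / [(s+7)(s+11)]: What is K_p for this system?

80/77

System type = 0 (no poles at s=0).
K_p = lim_{s→0} G(s) = 80 / (7·11) = 80/77.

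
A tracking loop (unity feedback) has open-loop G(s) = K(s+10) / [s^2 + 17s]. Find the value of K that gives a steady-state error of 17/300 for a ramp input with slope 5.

150

The denominator has no term below 17s — 1 pole at s=0, type 1.
K_v = lim_{s→0} s·G(s) = K·10 / 17 = (10/17)·K.
e_ss = 5/K_v = 17/300 ⇒ K_v = 1500/17 ⇒ K = (1500/17)/(10/17) = 150.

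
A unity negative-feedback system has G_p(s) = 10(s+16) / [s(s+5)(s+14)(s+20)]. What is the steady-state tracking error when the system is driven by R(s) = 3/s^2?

One free integrator in G_p(s): this is a type 1 system.
K_v = lim_{s→0} s·G_p(s) = 10·16 / (5·14·20) = 4/35.
e_ss = 3/K_v = 3/(4/35) = 26.25.

26.25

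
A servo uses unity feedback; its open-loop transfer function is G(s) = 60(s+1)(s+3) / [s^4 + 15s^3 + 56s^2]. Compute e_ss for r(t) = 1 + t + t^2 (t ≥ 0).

28/45

Lowest-order denominator term is 56s^2, so the open loop has 2 poles at the origin → type 2 system. By superposition:
  • 1: tracked with zero error.
  • t: tracked with zero error.
  • t^2: e_ss = 2/K_a with K_a=45/14 → 28/45.
Total e_ss = 28/45.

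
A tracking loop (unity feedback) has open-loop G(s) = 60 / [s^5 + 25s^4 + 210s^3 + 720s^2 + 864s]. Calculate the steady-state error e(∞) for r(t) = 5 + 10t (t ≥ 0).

144

Lowest-order denominator term is 864s, so the open loop has 1 pole at the origin → type 1 system. Treating each term separately:
  • 5: tracked with zero error.
  • 10t: e_ss = 10/K_v with K_v=5/72 → 144.
Total e_ss = 144.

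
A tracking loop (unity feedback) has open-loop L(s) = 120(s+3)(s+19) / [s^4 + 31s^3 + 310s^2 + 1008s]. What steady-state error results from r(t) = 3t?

42/95

Lowest-order denominator term is 1008s, so the open loop has 1 pole at the origin → type 1 system.
K_v = lim_{s→0} s·L(s) = 120·3·19 / 1008 = 95/14.
e_ss = 3/K_v = 3/(95/14) = 42/95.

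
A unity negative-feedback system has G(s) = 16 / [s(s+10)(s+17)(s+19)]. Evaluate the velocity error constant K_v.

8/1615

G(s) has one factor of s in the denominator, so the system is type 1.
K_v = lim_{s→0} s·G(s) = 16 / (10·17·19) = 8/1615.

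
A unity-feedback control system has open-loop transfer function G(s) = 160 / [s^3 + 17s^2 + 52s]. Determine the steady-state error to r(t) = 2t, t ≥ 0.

0.65

The denominator has no term below 52s — 1 pole at s=0, type 1.
K_v = lim_{s→0} s·G(s) = 160 / 52 = 40/13.
e_ss = 2/K_v = 2/(40/13) = 0.65.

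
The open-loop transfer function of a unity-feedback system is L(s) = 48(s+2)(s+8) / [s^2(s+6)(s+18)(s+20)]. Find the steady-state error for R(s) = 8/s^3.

22.5

System type = 2 (two poles at s=0).
K_a = lim_{s→0} s^2·L(s) = 48·2·8 / (6·18·20) = 16/45.
r(t) = 4t^2 gives R(s) = 8/s^3.
e_ss = 8/K_a = 8/(16/45) = 22.5.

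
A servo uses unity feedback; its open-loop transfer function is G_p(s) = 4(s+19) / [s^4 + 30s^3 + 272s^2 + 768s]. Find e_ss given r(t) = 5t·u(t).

960/19

Lowest-order denominator term is 768s, so the open loop has 1 pole at the origin → type 1 system.
K_v = lim_{s→0} s·G_p(s) = 4·19 / 768 = 19/192.
e_ss = 5/K_v = 5/(19/192) = 960/19.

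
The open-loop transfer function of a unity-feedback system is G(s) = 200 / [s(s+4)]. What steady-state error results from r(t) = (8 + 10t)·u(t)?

0.2

One free integrator in G(s): this is a type 1 system. Taking each input component in turn:
  • 8: tracked with zero error.
  • 10t: e_ss = 10/K_v with K_v=50 → 0.2.
Total e_ss = 0.2.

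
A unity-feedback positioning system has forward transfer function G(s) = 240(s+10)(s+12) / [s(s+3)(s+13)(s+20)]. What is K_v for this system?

System type = 1 (one pole at s=0).
K_v = lim_{s→0} s·G(s) = 240·10·12 / (3·13·20) = 480/13.

480/13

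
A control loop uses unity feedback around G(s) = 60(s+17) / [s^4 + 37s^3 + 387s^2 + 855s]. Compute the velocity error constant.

The denominator has no term below 855s — 1 pole at s=0, type 1.
K_v = lim_{s→0} s·G(s) = 60·17 / 855 = 68/57.

68/57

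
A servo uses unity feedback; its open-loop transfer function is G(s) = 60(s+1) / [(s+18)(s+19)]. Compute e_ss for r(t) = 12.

684/67

System type = 0 (no poles at s=0).
K_p = lim_{s→0} G(s) = 60·1 / (18·19) = 10/57.
e_ss = 12/(1 + K_p) = 12/(67/57) = 684/67.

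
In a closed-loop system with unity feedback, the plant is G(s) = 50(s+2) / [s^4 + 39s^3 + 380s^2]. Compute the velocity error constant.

infinity

K_v = lim_{s→0} s·G(s); with 2 poles at the origin the limit diverges, so K_v = ∞.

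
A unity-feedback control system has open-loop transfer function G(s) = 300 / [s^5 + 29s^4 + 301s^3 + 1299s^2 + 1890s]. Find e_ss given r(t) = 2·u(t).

The denominator has no term below 1890s — 1 pole at s=0, type 1.
K_p = ∞ for a type-1 system; e_ss to a step is zero.

0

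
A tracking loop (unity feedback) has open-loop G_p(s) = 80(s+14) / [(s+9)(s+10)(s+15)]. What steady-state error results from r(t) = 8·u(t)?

System type = 0 (no poles at s=0).
K_p = lim_{s→0} G_p(s) = 80·14 / (9·10·15) = 112/135.
e_ss = 8/(1 + K_p) = 8/(247/135) = 1080/247.

1080/247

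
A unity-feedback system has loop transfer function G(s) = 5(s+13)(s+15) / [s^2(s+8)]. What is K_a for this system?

System type = 2 (two poles at s=0).
K_a = lim_{s→0} s^2·G(s) = 5·13·15 / (8) = 121.875.

121.875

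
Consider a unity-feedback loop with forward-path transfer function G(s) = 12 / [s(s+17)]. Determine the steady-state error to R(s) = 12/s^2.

G(s) has one factor of s in the denominator, so the system is type 1.
K_v = lim_{s→0} s·G(s) = 12 / (17) = 12/17.
e_ss = 12/K_v = 12/(12/17) = 17.

17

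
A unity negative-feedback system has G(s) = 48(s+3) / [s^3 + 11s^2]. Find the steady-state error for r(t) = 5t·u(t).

0

The denominator has no term below 11s^2 — 2 poles at s=0, type 2.
A type-2 system has K_v = ∞, so it tracks a ramp input with zero steady-state error.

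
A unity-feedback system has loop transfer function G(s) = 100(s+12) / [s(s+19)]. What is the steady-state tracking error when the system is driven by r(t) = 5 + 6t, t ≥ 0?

0.095

System type = 1 (one pole at s=0). Treating each term separately:
  • 5: tracked with zero error.
  • 6t: e_ss = 6/K_v with K_v=1200/19 → 0.095.
Total e_ss = 0.095.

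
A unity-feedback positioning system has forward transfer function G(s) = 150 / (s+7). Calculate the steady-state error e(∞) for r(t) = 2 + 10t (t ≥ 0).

The open loop has no poles at the origin → type 0 system. Taking each input component in turn:
  • 2: e_ss = 2/(1+K_p) with K_p=150/7 → 14/157.
  • 10t: a type-0 system cannot track it, e_ss → ∞.
The unbounded component dominates.

infinity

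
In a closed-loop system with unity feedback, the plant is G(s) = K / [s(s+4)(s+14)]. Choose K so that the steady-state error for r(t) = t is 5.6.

The open loop has one pole at the origin → type 1 system.
K_v = lim_{s→0} s·G(s) = K / (4·14) = (1/56)·K.
e_ss = 1/K_v = 5.6 ⇒ K_v = 5/28 ⇒ K = (5/28)/(1/56) = 10.

10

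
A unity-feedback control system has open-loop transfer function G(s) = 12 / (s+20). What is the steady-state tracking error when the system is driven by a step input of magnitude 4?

G(s) has no factors of s in the denominator, so the system is type 0.
K_p = lim_{s→0} G(s) = 12 / (20) = 0.6.
e_ss = 4/(1 + K_p) = 4/1.6 = 2.5.

2.5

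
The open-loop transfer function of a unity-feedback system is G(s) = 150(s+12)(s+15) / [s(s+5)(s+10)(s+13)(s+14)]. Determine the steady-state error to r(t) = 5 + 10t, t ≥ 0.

One free integrator in G(s): this is a type 1 system. Treating each term separately:
  • 5: tracked with zero error.
  • 10t: e_ss = 10/K_v with K_v=270/91 → 91/27.
Total e_ss = 91/27.

91/27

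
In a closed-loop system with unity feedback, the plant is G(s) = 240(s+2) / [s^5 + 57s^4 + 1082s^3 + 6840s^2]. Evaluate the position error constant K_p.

infinity

K_p = lim_{s→0} G(s); with 2 poles at the origin the limit diverges, so K_p = ∞.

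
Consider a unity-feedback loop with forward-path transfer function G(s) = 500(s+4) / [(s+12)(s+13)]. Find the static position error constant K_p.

System type = 0 (no poles at s=0).
K_p = lim_{s→0} G(s) = 500·4 / (12·13) = 500/39.

500/39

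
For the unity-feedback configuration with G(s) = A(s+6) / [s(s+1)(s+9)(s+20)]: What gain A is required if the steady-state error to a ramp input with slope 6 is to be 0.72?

250

One free integrator in G(s): this is a type 1 system.
K_v = lim_{s→0} s·G(s) = A·6 / (1·9·20) = (1/30)·A.
e_ss = 6/K_v = 0.72 ⇒ K_v = 25/3 ⇒ A = (25/3)/(1/30) = 250.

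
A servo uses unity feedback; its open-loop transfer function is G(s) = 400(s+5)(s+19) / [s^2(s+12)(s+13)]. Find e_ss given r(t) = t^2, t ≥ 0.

G(s) has two factors of s in the denominator, so the system is type 2.
K_a = lim_{s→0} s^2·G(s) = 400·5·19 / (12·13) = 9500/39.
r(t) = t^2 gives R(s) = 2/s^3.
e_ss = 2/K_a = 2/(9500/39) = 39/4750.

39/4750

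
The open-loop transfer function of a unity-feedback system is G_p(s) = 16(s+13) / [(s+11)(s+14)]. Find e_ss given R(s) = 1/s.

77/181

G_p(s) has no factors of s in the denominator, so the system is type 0.
K_p = lim_{s→0} G_p(s) = 16·13 / (11·14) = 104/77.
e_ss = 1/(1 + K_p) = 1/(181/77) = 77/181.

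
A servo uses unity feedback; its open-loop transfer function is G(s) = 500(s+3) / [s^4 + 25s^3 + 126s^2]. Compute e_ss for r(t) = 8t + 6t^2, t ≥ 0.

Factoring s^2 from the denominator leaves a polynomial with constant term 126, so the system is type 2. Taking each input component in turn:
  • 8t: tracked with zero error.
  • 6t^2: e_ss = 12/K_a with K_a=250/21 → 1.008.
Total e_ss = 1.008.

1.008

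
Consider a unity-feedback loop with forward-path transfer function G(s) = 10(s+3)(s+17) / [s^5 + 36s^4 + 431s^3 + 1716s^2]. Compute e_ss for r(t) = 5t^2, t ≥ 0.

Lowest-order denominator term is 1716s^2, so the open loop has 2 poles at the origin → type 2 system.
K_a = lim_{s→0} s^2·G(s) = 10·3·17 / 1716 = 85/286.
r(t) = 5t^2 gives R(s) = 10/s^3.
e_ss = 10/K_a = 10/(85/286) = 572/17.

572/17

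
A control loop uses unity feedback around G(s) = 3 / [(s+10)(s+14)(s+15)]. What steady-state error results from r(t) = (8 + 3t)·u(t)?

infinity

G(s) has no factors of s in the denominator, so the system is type 0. Treating each term separately:
  • 8: e_ss = 8/(1+K_p) with K_p=1/700 → 5600/701.
  • 3t: a type-0 system cannot track it, e_ss → ∞.
The unbounded component dominates.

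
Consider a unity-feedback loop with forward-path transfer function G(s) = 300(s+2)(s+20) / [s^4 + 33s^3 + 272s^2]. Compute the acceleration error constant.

The denominator has no term below 272s^2 — 2 poles at s=0, type 2.
K_a = lim_{s→0} s^2·G(s) = 300·2·20 / 272 = 750/17.

750/17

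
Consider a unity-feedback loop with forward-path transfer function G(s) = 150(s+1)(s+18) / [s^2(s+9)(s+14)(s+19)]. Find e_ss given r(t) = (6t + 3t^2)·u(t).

The open loop has two poles at the origin → type 2 system. By superposition:
  • 6t: tracked with zero error.
  • 3t^2: e_ss = 6/K_a with K_a=150/133 → 5.32.
Total e_ss = 5.32.

5.32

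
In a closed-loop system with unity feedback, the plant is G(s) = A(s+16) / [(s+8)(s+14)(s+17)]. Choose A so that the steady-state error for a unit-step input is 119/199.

80

System type = 0 (no poles at s=0).
K_p = lim_{s→0} G(s) = A·16 / (8·14·17) = (1/119)·A.
e_ss = 1/(1 + K_p) = 119/199 ⇒ 1 + (1/119)·A = 199/119 ⇒ A = 80.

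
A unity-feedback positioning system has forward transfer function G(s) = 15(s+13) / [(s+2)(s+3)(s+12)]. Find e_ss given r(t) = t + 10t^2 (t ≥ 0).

The open loop has no poles at the origin → type 0 system. By superposition:
  • t: a type-0 system cannot track it, e_ss → ∞.
  • 10t^2: a type-0 system cannot track it, e_ss → ∞.
The unbounded component dominates.

infinity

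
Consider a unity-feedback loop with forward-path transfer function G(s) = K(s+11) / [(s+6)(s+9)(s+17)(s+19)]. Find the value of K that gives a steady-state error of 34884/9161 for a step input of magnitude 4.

No free integrators in G(s): this is a type 0 system.
K_p = lim_{s→0} G(s) = K·11 / (6·9·17·19) = (11/17442)·K.
e_ss = 4/(1 + K_p) = 34884/9161 ⇒ 1 + (11/17442)·K = 9161/8721 ⇒ K = 80.

80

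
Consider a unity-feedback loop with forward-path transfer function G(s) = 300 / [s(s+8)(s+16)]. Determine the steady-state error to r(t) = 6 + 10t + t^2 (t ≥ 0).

infinity

System type = 1 (one pole at s=0). Treating each term separately:
  • 6: tracked with zero error.
  • 10t: e_ss = 10/K_v with K_v=75/32 → 64/15.
  • t^2: a type-1 system cannot track it, e_ss → ∞.
The unbounded component dominates.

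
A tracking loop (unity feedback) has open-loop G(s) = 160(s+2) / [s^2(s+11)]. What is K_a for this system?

320/11

The open loop has two poles at the origin → type 2 system.
K_a = lim_{s→0} s^2·G(s) = 160·2 / (11) = 320/11.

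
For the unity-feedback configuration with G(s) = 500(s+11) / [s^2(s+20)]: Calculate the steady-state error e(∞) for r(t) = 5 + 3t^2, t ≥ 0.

The open loop has two poles at the origin → type 2 system. Taking each input component in turn:
  • 5: tracked with zero error.
  • 3t^2: e_ss = 6/K_a with K_a=275 → 6/275.
Total e_ss = 6/275.

6/275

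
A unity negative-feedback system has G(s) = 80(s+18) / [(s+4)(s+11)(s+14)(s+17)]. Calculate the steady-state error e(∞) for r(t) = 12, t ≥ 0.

15708/1489

G(s) has no factors of s in the denominator, so the system is type 0.
K_p = lim_{s→0} G(s) = 80·18 / (4·11·14·17) = 180/1309.
e_ss = 12/(1 + K_p) = 12/(1489/1309) = 15708/1489.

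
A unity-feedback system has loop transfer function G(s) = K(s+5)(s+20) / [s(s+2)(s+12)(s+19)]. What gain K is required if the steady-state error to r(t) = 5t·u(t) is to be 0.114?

200

G(s) has one factor of s in the denominator, so the system is type 1.
K_v = lim_{s→0} s·G(s) = K·5·20 / (2·12·19) = (25/114)·K.
e_ss = 5/K_v = 0.114 ⇒ K_v = 2500/57 ⇒ K = (2500/57)/(25/114) = 200.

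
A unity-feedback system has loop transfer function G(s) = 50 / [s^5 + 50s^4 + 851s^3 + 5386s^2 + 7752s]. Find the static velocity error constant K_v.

The denominator has no term below 7752s — 1 pole at s=0, type 1.
K_v = lim_{s→0} s·G(s) = 50 / 7752 = 25/3876.

25/3876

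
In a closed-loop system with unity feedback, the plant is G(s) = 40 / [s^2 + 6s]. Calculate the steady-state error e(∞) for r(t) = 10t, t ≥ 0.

1.5

The denominator has no term below 6s — 1 pole at s=0, type 1.
K_v = lim_{s→0} s·G(s) = 40 / 6 = 20/3.
e_ss = 10/K_v = 10/(20/3) = 1.5.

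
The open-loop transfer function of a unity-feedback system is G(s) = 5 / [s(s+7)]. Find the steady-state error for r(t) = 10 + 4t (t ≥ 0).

The open loop has one pole at the origin → type 1 system. Taking each input component in turn:
  • 10: tracked with zero error.
  • 4t: e_ss = 4/K_v with K_v=5/7 → 5.6.
Total e_ss = 5.6.

5.6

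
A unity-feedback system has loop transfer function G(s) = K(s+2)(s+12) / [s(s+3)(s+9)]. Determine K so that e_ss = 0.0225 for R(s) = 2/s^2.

One free integrator in G(s): this is a type 1 system.
K_v = lim_{s→0} s·G(s) = K·2·12 / (3·9) = (8/9)·K.
e_ss = 2/K_v = 0.0225 ⇒ K_v = 800/9 ⇒ K = (800/9)/(8/9) = 100.

100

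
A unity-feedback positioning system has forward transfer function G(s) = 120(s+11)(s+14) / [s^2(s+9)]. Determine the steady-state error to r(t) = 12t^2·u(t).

9/770

Two free integrators in G(s): this is a type 2 system.
K_a = lim_{s→0} s^2·G(s) = 120·11·14 / (9) = 6160/3.
r(t) = 12t^2 gives R(s) = 24/s^3.
e_ss = 24/K_a = 24/(6160/3) = 9/770.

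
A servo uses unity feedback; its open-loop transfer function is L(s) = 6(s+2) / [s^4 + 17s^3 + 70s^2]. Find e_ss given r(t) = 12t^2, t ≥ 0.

140

Factoring s^2 from the denominator leaves a polynomial with constant term 70, so the system is type 2.
K_a = lim_{s→0} s^2·L(s) = 6·2 / 70 = 6/35.
r(t) = 12t^2 gives R(s) = 24/s^3.
e_ss = 24/K_a = 24/(6/35) = 140.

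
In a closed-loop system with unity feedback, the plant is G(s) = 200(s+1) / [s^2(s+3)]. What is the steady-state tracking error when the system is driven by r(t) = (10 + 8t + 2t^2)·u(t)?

0.06

System type = 2 (two poles at s=0). Treating each term separately:
  • 10: tracked with zero error.
  • 8t: tracked with zero error.
  • 2t^2: e_ss = 4/K_a with K_a=200/3 → 0.06.
Total e_ss = 0.06.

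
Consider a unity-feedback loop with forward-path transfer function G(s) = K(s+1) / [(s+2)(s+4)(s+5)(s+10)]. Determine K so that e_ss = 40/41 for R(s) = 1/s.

No free integrators in G(s): this is a type 0 system.
K_p = lim_{s→0} G(s) = K·1 / (2·4·5·10) = 0.0025·K.
e_ss = 1/(1 + K_p) = 40/41 ⇒ 1 + 0.0025·K = 1.025 ⇒ K = 10.

10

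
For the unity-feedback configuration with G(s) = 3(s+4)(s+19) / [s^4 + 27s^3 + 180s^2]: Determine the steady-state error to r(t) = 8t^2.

Factoring s^2 from the denominator leaves a polynomial with constant term 180, so the system is type 2.
K_a = lim_{s→0} s^2·G(s) = 3·4·19 / 180 = 19/15.
r(t) = 8t^2 gives R(s) = 16/s^3.
e_ss = 16/K_a = 16/(19/15) = 240/19.

240/19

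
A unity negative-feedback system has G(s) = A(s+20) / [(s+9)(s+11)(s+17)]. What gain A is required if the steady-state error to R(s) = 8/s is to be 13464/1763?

4

The open loop has no poles at the origin → type 0 system.
K_p = lim_{s→0} G(s) = A·20 / (9·11·17) = (20/1683)·A.
e_ss = 8/(1 + K_p) = 13464/1763 ⇒ 1 + (20/1683)·A = 1763/1683 ⇒ A = 4.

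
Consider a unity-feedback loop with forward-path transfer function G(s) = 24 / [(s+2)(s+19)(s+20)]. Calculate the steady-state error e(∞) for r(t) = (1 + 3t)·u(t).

No free integrators in G(s): this is a type 0 system. Treating each term separately:
  • 1: e_ss = 1/(1+K_p) with K_p=3/95 → 95/98.
  • 3t: a type-0 system cannot track it, e_ss → ∞.
The unbounded component dominates.

infinity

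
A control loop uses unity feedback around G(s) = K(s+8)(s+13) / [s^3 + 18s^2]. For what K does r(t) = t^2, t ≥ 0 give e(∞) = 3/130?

Lowest-order denominator term is 18s^2, so the open loop has 2 poles at the origin → type 2 system.
K_a = lim_{s→0} s^2·G(s) = K·8·13 / 18 = (52/9)·K.
e_ss = 2/K_a = 3/130 ⇒ K_a = 260/3 ⇒ K = (260/3)/(52/9) = 15.

15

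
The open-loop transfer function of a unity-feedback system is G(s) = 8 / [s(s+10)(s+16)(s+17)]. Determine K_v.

1/340

G(s) has one factor of s in the denominator, so the system is type 1.
K_v = lim_{s→0} s·G(s) = 8 / (10·16·17) = 1/340.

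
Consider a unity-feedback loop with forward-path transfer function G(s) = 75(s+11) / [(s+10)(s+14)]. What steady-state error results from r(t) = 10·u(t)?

System type = 0 (no poles at s=0).
K_p = lim_{s→0} G(s) = 75·11 / (10·14) = 165/28.
e_ss = 10/(1 + K_p) = 10/(193/28) = 280/193.

280/193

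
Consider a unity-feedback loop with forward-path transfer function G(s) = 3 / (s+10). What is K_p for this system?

System type = 0 (no poles at s=0).
K_p = lim_{s→0} G(s) = 3 / (10) = 0.3.

0.3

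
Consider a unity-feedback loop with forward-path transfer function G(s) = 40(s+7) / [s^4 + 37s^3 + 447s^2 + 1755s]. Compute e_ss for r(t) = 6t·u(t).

The denominator has no term below 1755s — 1 pole at s=0, type 1.
K_v = lim_{s→0} s·G(s) = 40·7 / 1755 = 56/351.
e_ss = 6/K_v = 6/(56/351) = 1053/28.

1053/28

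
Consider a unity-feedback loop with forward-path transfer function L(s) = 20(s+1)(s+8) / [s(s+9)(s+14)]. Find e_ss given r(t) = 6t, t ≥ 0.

4.725

System type = 1 (one pole at s=0).
K_v = lim_{s→0} s·L(s) = 20·1·8 / (9·14) = 80/63.
e_ss = 6/K_v = 6/(80/63) = 4.725.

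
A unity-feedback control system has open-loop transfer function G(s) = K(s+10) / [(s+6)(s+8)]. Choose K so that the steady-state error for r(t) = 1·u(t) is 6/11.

4

G(s) has no factors of s in the denominator, so the system is type 0.
K_p = lim_{s→0} G(s) = K·10 / (6·8) = (5/24)·K.
e_ss = 1/(1 + K_p) = 6/11 ⇒ 1 + (5/24)·K = 11/6 ⇒ K = 4.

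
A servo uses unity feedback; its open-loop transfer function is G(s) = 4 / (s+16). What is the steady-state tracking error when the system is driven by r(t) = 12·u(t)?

G(s) has no factors of s in the denominator, so the system is type 0.
K_p = lim_{s→0} G(s) = 4 / (16) = 0.25.
e_ss = 12/(1 + K_p) = 12/1.25 = 9.6.

9.6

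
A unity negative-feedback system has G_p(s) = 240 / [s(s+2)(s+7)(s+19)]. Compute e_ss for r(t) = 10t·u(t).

133/12

G_p(s) has one factor of s in the denominator, so the system is type 1.
K_v = lim_{s→0} s·G_p(s) = 240 / (2·7·19) = 120/133.
e_ss = 10/K_v = 10/(120/133) = 133/12.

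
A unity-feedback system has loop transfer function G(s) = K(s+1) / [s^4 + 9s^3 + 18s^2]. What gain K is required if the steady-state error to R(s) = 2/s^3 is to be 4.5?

8

Lowest-order denominator term is 18s^2, so the open loop has 2 poles at the origin → type 2 system.
K_a = lim_{s→0} s^2·G(s) = K·1 / 18 = (1/18)·K.
e_ss = 2/K_a = 4.5 ⇒ K_a = 4/9 ⇒ K = (4/9)/(1/18) = 8.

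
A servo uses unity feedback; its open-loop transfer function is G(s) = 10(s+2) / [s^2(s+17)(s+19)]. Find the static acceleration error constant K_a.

20/323

Two free integrators in G(s): this is a type 2 system.
K_a = lim_{s→0} s^2·G(s) = 10·2 / (17·19) = 20/323.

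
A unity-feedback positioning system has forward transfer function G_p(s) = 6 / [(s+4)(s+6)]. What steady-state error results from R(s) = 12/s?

G_p(s) has no factors of s in the denominator, so the system is type 0.
K_p = lim_{s→0} G_p(s) = 6 / (4·6) = 0.25.
e_ss = 12/(1 + K_p) = 12/1.25 = 9.6.

9.6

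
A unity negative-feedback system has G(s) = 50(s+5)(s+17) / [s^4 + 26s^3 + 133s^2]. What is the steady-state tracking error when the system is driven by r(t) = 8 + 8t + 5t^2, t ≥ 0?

133/425

The denominator has no term below 133s^2 — 2 poles at s=0, type 2. Treating each term separately:
  • 8: tracked with zero error.
  • 8t: tracked with zero error.
  • 5t^2: e_ss = 10/K_a with K_a=4250/133 → 133/425.
Total e_ss = 133/425.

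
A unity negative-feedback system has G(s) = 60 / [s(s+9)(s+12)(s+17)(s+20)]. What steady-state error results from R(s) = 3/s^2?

1836

One free integrator in G(s): this is a type 1 system.
K_v = lim_{s→0} s·G(s) = 60 / (9·12·17·20) = 1/612.
e_ss = 3/K_v = 3/(1/612) = 1836.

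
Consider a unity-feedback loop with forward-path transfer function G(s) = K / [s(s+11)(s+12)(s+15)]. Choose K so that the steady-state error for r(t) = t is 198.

10

G(s) has one factor of s in the denominator, so the system is type 1.
K_v = lim_{s→0} s·G(s) = K / (11·12·15) = (1/1980)·K.
e_ss = 1/K_v = 198 ⇒ K_v = 1/198 ⇒ K = (1/198)/(1/1980) = 10.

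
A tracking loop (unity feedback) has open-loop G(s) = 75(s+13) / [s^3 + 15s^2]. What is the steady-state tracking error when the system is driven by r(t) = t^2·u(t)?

2/65

The denominator has no term below 15s^2 — 2 poles at s=0, type 2.
K_a = lim_{s→0} s^2·G(s) = 75·13 / 15 = 65.
r(t) = t^2 gives R(s) = 2/s^3.
e_ss = 2/K_a = 2/65.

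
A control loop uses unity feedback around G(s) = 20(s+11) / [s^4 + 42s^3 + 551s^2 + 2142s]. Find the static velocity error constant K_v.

110/1071

The denominator has no term below 2142s — 1 pole at s=0, type 1.
K_v = lim_{s→0} s·G(s) = 20·11 / 2142 = 110/1071.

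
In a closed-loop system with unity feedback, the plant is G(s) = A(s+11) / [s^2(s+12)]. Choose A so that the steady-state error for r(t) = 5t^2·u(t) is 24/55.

25

The open loop has two poles at the origin → type 2 system.
K_a = lim_{s→0} s^2·G(s) = A·11 / (12) = (11/12)·A.
e_ss = 10/K_a = 24/55 ⇒ K_a = 275/12 ⇒ A = (275/12)/(11/12) = 25.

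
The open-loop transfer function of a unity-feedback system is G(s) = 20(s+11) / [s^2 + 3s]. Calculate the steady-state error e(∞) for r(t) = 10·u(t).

0

Factoring s from the denominator leaves a polynomial with constant term 3, so the system is type 1.
K_p = ∞ for a type-1 system; e_ss to a step is zero.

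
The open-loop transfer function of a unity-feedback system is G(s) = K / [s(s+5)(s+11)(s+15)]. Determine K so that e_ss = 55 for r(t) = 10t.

150

One free integrator in G(s): this is a type 1 system.
K_v = lim_{s→0} s·G(s) = K / (5·11·15) = (1/825)·K.
e_ss = 10/K_v = 55 ⇒ K_v = 2/11 ⇒ K = (2/11)/(1/825) = 150.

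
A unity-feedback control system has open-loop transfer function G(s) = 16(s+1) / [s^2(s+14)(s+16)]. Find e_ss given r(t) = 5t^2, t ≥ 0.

140

G(s) has two factors of s in the denominator, so the system is type 2.
K_a = lim_{s→0} s^2·G(s) = 16·1 / (14·16) = 1/14.
r(t) = 5t^2 gives R(s) = 10/s^3.
e_ss = 10/K_a = 10/(1/14) = 140.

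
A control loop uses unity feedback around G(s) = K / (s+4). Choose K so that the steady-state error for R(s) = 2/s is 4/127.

System type = 0 (no poles at s=0).
K_p = lim_{s→0} G(s) = K / (4) = 0.25·K.
e_ss = 2/(1 + K_p) = 4/127 ⇒ 1 + 0.25·K = 63.5 ⇒ K = 250.

250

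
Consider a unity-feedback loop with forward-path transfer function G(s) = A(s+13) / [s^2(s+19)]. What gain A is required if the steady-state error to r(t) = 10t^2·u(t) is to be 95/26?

G(s) has two factors of s in the denominator, so the system is type 2.
K_a = lim_{s→0} s^2·G(s) = A·13 / (19) = (13/19)·A.
e_ss = 20/K_a = 95/26 ⇒ K_a = 104/19 ⇒ A = (104/19)/(13/19) = 8.

8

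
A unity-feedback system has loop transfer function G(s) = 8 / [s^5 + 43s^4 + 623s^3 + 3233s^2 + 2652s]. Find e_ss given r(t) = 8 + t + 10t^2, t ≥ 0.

Factoring s from the denominator leaves a polynomial with constant term 2652, so the system is type 1. Treating each term separately:
  • 8: tracked with zero error.
  • t: e_ss = 1/K_v with K_v=2/663 → 331.5.
  • 10t^2: a type-1 system cannot track it, e_ss → ∞.
The unbounded component dominates.

infinity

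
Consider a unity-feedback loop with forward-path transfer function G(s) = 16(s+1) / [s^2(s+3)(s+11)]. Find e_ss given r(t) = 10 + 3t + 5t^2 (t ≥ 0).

G(s) has two factors of s in the denominator, so the system is type 2. By superposition:
  • 10: tracked with zero error.
  • 3t: tracked with zero error.
  • 5t^2: e_ss = 10/K_a with K_a=16/33 → 20.625.
Total e_ss = 20.625.

20.625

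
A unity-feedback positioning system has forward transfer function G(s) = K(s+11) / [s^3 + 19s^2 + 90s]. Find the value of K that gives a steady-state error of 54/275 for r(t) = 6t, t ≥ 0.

250

The denominator has no term below 90s — 1 pole at s=0, type 1.
K_v = lim_{s→0} s·G(s) = K·11 / 90 = (11/90)·K.
e_ss = 6/K_v = 54/275 ⇒ K_v = 275/9 ⇒ K = (275/9)/(11/90) = 250.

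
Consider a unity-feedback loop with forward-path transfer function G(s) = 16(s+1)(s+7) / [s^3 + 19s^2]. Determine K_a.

Factoring s^2 from the denominator leaves a polynomial with constant term 19, so the system is type 2.
K_a = lim_{s→0} s^2·G(s) = 16·1·7 / 19 = 112/19.

112/19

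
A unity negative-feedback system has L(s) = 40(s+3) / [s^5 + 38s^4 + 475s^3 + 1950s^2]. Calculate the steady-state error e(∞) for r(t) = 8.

The denominator has no term below 1950s^2 — 2 poles at s=0, type 2.
K_p = ∞ for a type-2 system; e_ss to a step is zero.

0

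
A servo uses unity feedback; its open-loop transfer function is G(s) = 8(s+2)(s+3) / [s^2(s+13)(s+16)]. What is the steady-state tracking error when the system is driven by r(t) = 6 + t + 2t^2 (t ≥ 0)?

52/3

The open loop has two poles at the origin → type 2 system. Taking each input component in turn:
  • 6: tracked with zero error.
  • t: tracked with zero error.
  • 2t^2: e_ss = 4/K_a with K_a=3/13 → 52/3.
Total e_ss = 52/3.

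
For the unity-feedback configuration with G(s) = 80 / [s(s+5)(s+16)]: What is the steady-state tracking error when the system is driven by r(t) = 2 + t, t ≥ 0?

1

System type = 1 (one pole at s=0). Taking each input component in turn:
  • 2: tracked with zero error.
  • t: e_ss = 1/K_v with K_v=1 → 1.
Total e_ss = 1.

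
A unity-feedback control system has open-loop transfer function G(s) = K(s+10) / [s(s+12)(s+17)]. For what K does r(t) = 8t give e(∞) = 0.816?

G(s) has one factor of s in the denominator, so the system is type 1.
K_v = lim_{s→0} s·G(s) = K·10 / (12·17) = (5/102)·K.
e_ss = 8/K_v = 0.816 ⇒ K_v = 500/51 ⇒ K = (500/51)/(5/102) = 200.

200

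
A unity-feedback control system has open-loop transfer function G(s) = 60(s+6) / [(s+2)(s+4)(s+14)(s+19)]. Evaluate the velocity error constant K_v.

The open loop has no poles at the origin → type 0 system.
K_v = lim_{s→0} s·G(s) = 0 (the extra factor of s kills the finite limit).

0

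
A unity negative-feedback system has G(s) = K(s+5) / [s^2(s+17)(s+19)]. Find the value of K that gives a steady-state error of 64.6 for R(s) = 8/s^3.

8

System type = 2 (two poles at s=0).
K_a = lim_{s→0} s^2·G(s) = K·5 / (17·19) = (5/323)·K.
e_ss = 8/K_a = 64.6 ⇒ K_a = 40/323 ⇒ K = (40/323)/(5/323) = 8.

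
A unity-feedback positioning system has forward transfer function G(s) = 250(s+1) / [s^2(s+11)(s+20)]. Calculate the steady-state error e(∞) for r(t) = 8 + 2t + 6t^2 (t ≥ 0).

10.56

System type = 2 (two poles at s=0). Treating each term separately:
  • 8: tracked with zero error.
  • 2t: tracked with zero error.
  • 6t^2: e_ss = 12/K_a with K_a=25/22 → 10.56.
Total e_ss = 10.56.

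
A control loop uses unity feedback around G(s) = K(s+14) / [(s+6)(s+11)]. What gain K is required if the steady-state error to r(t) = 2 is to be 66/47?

System type = 0 (no poles at s=0).
K_p = lim_{s→0} G(s) = K·14 / (6·11) = (7/33)·K.
e_ss = 2/(1 + K_p) = 66/47 ⇒ 1 + (7/33)·K = 47/33 ⇒ K = 2.

2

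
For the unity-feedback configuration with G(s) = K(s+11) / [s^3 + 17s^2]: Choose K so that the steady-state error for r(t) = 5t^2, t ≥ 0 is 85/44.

The denominator has no term below 17s^2 — 2 poles at s=0, type 2.
K_a = lim_{s→0} s^2·G(s) = K·11 / 17 = (11/17)·K.
e_ss = 10/K_a = 85/44 ⇒ K_a = 88/17 ⇒ K = (88/17)/(11/17) = 8.

8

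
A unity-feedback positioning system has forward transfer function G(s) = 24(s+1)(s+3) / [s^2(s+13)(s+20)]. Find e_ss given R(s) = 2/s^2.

0

The open loop has two poles at the origin → type 2 system.
K_v = ∞ for a type-2 system; e_ss to a ramp is zero.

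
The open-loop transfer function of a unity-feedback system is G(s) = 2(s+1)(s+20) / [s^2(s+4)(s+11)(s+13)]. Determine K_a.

System type = 2 (two poles at s=0).
K_a = lim_{s→0} s^2·G(s) = 2·1·20 / (4·11·13) = 10/143.

10/143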